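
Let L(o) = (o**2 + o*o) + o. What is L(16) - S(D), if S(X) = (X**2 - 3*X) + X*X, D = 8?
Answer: 424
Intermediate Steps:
L(o) = o + 2*o**2 (L(o) = (o**2 + o**2) + o = 2*o**2 + o = o + 2*o**2)
S(X) = -3*X + 2*X**2 (S(X) = (X**2 - 3*X) + X**2 = -3*X + 2*X**2)
L(16) - S(D) = 16*(1 + 2*16) - 8*(-3 + 2*8) = 16*(1 + 32) - 8*(-3 + 16) = 16*33 - 8*13 = 528 - 1*104 = 528 - 104 = 424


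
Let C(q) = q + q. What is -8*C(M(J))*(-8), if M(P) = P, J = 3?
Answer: 384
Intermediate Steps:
C(q) = 2*q
-8*C(M(J))*(-8) = -16*3*(-8) = -8*6*(-8) = -48*(-8) = 384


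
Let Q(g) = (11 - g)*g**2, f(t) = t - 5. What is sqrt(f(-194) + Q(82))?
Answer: 399*I*sqrt(3) ≈ 691.09*I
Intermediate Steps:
f(t) = -5 + t
Q(g) = g**2*(11 - g)
sqrt(f(-194) + Q(82)) = sqrt((-5 - 194) + 82**2*(11 - 1*82)) = sqrt(-199 + 6724*(11 - 82)) = sqrt(-199 + 6724*(-71)) = sqrt(-199 - 477404) = sqrt(-477603) = 399*I*sqrt(3)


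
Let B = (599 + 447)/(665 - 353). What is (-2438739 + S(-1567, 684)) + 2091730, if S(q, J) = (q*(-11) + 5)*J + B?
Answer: 1785657487/156 ≈ 1.1447e+7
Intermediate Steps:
B = 523/156 (B = 1046/312 = 1046*(1/312) = 523/156 ≈ 3.3526)
S(q, J) = 523/156 + J*(5 - 11*q) (S(q, J) = (q*(-11) + 5)*J + 523/156 = (-11*q + 5)*J + 523/156 = (5 - 11*q)*J + 523/156 = J*(5 - 11*q) + 523/156 = 523/156 + J*(5 - 11*q))
(-2438739 + S(-1567, 684)) + 2091730 = (-2438739 + (523/156 + 5*684 - 11*684*(-1567))) + 2091730 = (-2438739 + (523/156 + 3420 + 11790108)) + 2091730 = (-2438739 + 1839790891/156) + 2091730 = 1459347607/156 + 2091730 = 1785657487/156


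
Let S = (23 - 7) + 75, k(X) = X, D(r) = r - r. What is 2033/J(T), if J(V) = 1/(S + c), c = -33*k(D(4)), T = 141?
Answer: 185003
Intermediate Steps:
D(r) = 0
S = 91 (S = 16 + 75 = 91)
c = 0 (c = -33*0 = 0)
J(V) = 1/91 (J(V) = 1/(91 + 0) = 1/91)
2033/J(T) = 2033/(1/91) = 2033*91 = 185003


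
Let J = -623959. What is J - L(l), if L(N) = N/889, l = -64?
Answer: -554699487/889 ≈ -6.2396e+5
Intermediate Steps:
L(N) = N/889 (L(N) = N*(1/889) = N/889)
J - L(l) = -623959 - (-64)/889 = -623959 - 1*(-64/889) = -623959 + 64/889 = -554699487/889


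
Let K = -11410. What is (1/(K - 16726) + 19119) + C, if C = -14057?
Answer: 142424431/28136 ≈ 5062.0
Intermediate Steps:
(1/(K - 16726) + 19119) + C = (1/(-11410 - 16726) + 19119) - 14057 = (1/(-28136) + 19119) - 14057 = (-1/28136 + 19119) - 14057 = 537932183/28136 - 14057 = 142424431/28136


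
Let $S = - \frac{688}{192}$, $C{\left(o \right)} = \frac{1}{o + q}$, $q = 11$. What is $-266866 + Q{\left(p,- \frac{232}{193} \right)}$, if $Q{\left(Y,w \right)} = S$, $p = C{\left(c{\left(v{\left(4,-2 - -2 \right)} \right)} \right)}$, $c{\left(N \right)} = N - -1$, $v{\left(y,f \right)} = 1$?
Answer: $- \frac{3202435}{12} \approx -2.6687 \cdot 10^{5}$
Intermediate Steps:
$c{\left(N \right)} = 1 + N$ ($c{\left(N \right)} = N + 1 = 1 + N$)
$C{\left(o \right)} = \frac{1}{11 + o}$ ($C{\left(o \right)} = \frac{1}{o + 11} = \frac{1}{11 + o}$)
$S = - \frac{43}{12}$ ($S = \left(-688\right) \frac{1}{192} = - \frac{43}{12} \approx -3.5833$)
$p = \frac{1}{13}$ ($p = \frac{1}{11 + \left(1 + 1\right)} = \frac{1}{11 + 2} = \frac{1}{13} \approx 0.076923$)
$Q{\left(Y,w \right)} = - \frac{43}{12}$
$-266866 + Q{\left(p,- \frac{232}{193} \right)} = -266866 - \frac{43}{12} = - \frac{3202435}{12}$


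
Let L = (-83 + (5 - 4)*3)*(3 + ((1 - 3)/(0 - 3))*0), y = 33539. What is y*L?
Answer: -8049360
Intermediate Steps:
L = -240 (L = (-83 + 1*3)*(3 - 2/(-3)*0) = (-83 + 3)*(3 - 2*(-1/3)*0) = -80*(3 + (2/3)*0) = -80*(3 + 0) = -80*3 = -240)
y*L = 33539*(-240) = -8049360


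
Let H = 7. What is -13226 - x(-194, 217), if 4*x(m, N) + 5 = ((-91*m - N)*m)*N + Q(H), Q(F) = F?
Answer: 183502480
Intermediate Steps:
x(m, N) = 1/2 + N*m*(-N - 91*m)/4 (x(m, N) = -5/4 + (((-91*m - N)*m)*N + 7)/4 = -5/4 + (((-N - 91*m)*m)*N + 7)/4 = -5/4 + ((m*(-N - 91*m))*N + 7)/4 = -5/4 + (N*m*(-N - 91*m) + 7)/4 = -5/4 + (7 + N*m*(-N - 91*m))/4 = -5/4 + (7/4 + N*m*(-N - 91*m)/4) = 1/2 + N*m*(-N - 91*m)/4)
-13226 - x(-194, 217) = -13226 - (1/2 - 91/4*217*(-194)**2 - 1/4*(-194)*217**2) = -13226 - (1/2 - 91/4*217*37636 - 1/4*(-194)*47089) = -13226 - (1/2 - 185799523 + 4567633/2) = -13226 - 1*(-183515706) = -13226 + 183515706 = 183502480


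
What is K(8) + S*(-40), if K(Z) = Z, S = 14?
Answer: -552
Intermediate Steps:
K(8) + S*(-40) = 8 + 14*(-40) = 8 - 560 = -552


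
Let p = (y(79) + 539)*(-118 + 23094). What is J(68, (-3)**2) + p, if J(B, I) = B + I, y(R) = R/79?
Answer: 12407117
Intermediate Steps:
y(R) = R/79 (y(R) = R*(1/79) = R/79)
p = 12407040 (p = ((1/79)*79 + 539)*(-118 + 23094) = (1 + 539)*22976 = 540*22976 = 12407040)
J(68, (-3)**2) + p = (68 + (-3)**2) + 12407040 = (68 + 9) + 12407040 = 77 + 12407040 = 12407117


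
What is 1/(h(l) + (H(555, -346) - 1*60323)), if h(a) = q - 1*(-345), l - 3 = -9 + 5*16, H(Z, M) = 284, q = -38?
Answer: -1/59732 ≈ -1.6741e-5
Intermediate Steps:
l = 74 (l = 3 + (-9 + 5*16) = 3 + (-9 + 80) = 3 + 71 = 74)
h(a) = 307 (h(a) = -38 - 1*(-345) = -38 + 345 = 307)
1/(h(l) + (H(555, -346) - 1*60323)) = 1/(307 + (284 - 1*60323)) = 1/(307 + (284 - 60323)) = 1/(307 - 60039) = 1/(-59732) = -1/59732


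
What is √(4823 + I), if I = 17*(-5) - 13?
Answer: 15*√21 ≈ 68.739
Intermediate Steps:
I = -98 (I = -85 - 13 = -98)
√(4823 + I) = √(4823 - 98) = √4725 = 15*√21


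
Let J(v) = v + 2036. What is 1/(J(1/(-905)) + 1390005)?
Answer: 905/1259797104 ≈ 7.1837e-7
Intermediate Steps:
J(v) = 2036 + v
1/(J(1/(-905)) + 1390005) = 1/((2036 + 1/(-905)) + 1390005) = 1/((2036 - 1/905) + 1390005) = 1/(1842579/905 + 1390005) = 1/(1259797104/905) = 905/1259797104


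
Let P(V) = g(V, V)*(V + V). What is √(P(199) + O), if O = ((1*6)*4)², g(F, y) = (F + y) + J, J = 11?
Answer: √163358 ≈ 404.18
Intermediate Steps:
g(F, y) = 11 + F + y (g(F, y) = (F + y) + 11 = 11 + F + y)
P(V) = 2*V*(11 + 2*V) (P(V) = (11 + V + V)*(V + V) = (11 + 2*V)*(2*V) = 2*V*(11 + 2*V))
O = 576 (O = (6*4)² = 24² = 576)
√(P(199) + O) = √(2*199*(11 + 2*199) + 576) = √(2*199*(11 + 398) + 576) = √(2*199*409 + 576) = √(162782 + 576) = √163358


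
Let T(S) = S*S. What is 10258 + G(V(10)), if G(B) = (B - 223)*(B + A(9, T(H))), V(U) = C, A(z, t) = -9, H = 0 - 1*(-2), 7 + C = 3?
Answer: 13209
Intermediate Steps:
C = -4 (C = -7 + 3 = -4)
H = 2 (H = 0 + 2 = 2)
T(S) = S**2
V(U) = -4
G(B) = (-223 + B)*(-9 + B) (G(B) = (B - 223)*(B - 9) = (-223 + B)*(-9 + B))
10258 + G(V(10)) = 10258 + (2007 + (-4)**2 - 232*(-4)) = 10258 + (2007 + 16 + 928) = 10258 + 2951 = 13209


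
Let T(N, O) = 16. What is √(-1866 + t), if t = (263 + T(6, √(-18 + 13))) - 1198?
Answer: I*√2785 ≈ 52.773*I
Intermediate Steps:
t = -919 (t = (263 + 16) - 1198 = 279 - 1198 = -919)
√(-1866 + t) = √(-1866 - 919) = √(-2785) = I*√2785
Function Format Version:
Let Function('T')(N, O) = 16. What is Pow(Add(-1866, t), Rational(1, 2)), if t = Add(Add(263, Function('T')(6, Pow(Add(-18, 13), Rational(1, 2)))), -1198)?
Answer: Mul(I, Pow(2785, Rational(1, 2))) ≈ Mul(52.773, I)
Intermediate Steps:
t = -919 (t = Add(Add(263, 16), -1198) = Add(279, -1198) = -919)
Pow(Add(-1866, t), Rational(1, 2)) = Pow(Add(-1866, -919), Rational(1, 2)) = Pow(-2785, Rational(1, 2)) = Mul(I, Pow(2785, Rational(1, 2)))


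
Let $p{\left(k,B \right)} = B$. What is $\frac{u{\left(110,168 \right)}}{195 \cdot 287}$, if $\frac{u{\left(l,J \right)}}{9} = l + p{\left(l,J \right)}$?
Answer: $\frac{834}{18655} \approx 0.044707$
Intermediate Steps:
$u{\left(l,J \right)} = 9 J + 9 l$ ($u{\left(l,J \right)} = 9 \left(l + J\right) = 9 \left(J + l\right) = 9 J + 9 l$)
$\frac{u{\left(110,168 \right)}}{195 \cdot 287} = \frac{9 \cdot 168 + 9 \cdot 110}{195 \cdot 287} = \frac{1512 + 990}{55965} = 2502 \cdot \frac{1}{55965} = \frac{834}{18655}$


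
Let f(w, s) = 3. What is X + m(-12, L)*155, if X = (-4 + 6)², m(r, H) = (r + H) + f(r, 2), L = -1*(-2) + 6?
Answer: -151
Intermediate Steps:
L = 8 (L = 2 + 6 = 8)
m(r, H) = 3 + H + r (m(r, H) = (r + H) + 3 = (H + r) + 3 = 3 + H + r)
X = 4 (X = 2² = 4)
X + m(-12, L)*155 = 4 + (3 + 8 - 12)*155 = 4 - 1*155 = 4 - 155 = -151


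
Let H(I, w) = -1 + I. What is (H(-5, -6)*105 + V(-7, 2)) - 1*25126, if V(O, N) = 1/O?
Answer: -180293/7 ≈ -25756.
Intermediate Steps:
(H(-5, -6)*105 + V(-7, 2)) - 1*25126 = ((-1 - 5)*105 + 1/(-7)) - 1*25126 = (-6*105 - ⅐) - 25126 = (-630 - ⅐) - 25126 = -4411/7 - 25126 = -180293/7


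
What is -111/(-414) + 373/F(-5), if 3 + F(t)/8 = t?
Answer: -24553/4416 ≈ -5.5600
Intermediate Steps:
F(t) = -24 + 8*t
-111/(-414) + 373/F(-5) = -111/(-414) + 373/(-24 + 8*(-5)) = -111*(-1/414) + 373/(-24 - 40) = 37/138 + 373/(-64) = 37/138 + 373*(-1/64) = 37/138 - 373/64 = -24553/4416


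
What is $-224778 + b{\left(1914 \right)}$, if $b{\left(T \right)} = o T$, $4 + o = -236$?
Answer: $-684138$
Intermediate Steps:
$o = -240$ ($o = -4 - 236 = -240$)
$b{\left(T \right)} = - 240 T$
$-224778 + b{\left(1914 \right)} = -224778 - 459360 = -684138$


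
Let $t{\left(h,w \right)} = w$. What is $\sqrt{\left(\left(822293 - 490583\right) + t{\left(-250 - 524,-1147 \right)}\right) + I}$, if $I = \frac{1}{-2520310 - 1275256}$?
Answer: $\frac{3 \sqrt{529132974975918318}}{3795566} \approx 574.95$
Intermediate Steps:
$I = - \frac{1}{3795566}$ ($I = \frac{1}{-3795566} = - \frac{1}{3795566} \approx -2.6347 \cdot 10^{-7}$)
$\sqrt{\left(\left(822293 - 490583\right) + t{\left(-250 - 524,-1147 \right)}\right) + I} = \sqrt{\left(\left(822293 - 490583\right) - 1147\right) - \frac{1}{3795566}} = \sqrt{\left(331710 - 1147\right) - \frac{1}{3795566}} = \sqrt{330563 - \frac{1}{3795566}} = \sqrt{\frac{1254673683657}{3795566}} = \frac{3 \sqrt{529132974975918318}}{3795566}$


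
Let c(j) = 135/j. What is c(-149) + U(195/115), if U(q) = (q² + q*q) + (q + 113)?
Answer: 9422269/78821 ≈ 119.54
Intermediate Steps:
U(q) = 113 + q + 2*q² (U(q) = (q² + q²) + (113 + q) = 2*q² + (113 + q) = 113 + q + 2*q²)
c(-149) + U(195/115) = 135/(-149) + (113 + 195/115 + 2*(195/115)²) = 135*(-1/149) + (113 + 195*(1/115) + 2*(195*(1/115))²) = -135/149 + (113 + 39/23 + 2*(39/23)²) = -135/149 + (113 + 39/23 + 2*(1521/529)) = -135/149 + (113 + 39/23 + 3042/529) = -135/149 + 63716/529 = 9422269/78821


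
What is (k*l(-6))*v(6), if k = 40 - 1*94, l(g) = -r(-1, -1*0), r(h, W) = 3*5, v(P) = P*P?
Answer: 29160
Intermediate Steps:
v(P) = P²
r(h, W) = 15
l(g) = -15 (l(g) = -1*15 = -15)
k = -54 (k = 40 - 94 = -54)
(k*l(-6))*v(6) = -54*(-15)*6² = 810*36 = 29160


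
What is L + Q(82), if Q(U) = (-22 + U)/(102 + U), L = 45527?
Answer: 2094257/46 ≈ 45527.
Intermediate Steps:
Q(U) = (-22 + U)/(102 + U)
L + Q(82) = 45527 + (-22 + 82)/(102 + 82) = 45527 + 60/184 = 45527 + (1/184)*60 = 45527 + 15/46 = 2094257/46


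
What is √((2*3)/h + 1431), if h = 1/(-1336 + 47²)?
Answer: 3*√741 ≈ 81.664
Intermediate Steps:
h = 1/873 (h = 1/(-1336 + 2209) = 1/873 ≈ 0.0011455)
√((2*3)/h + 1431) = √((2*3)/(1/873) + 1431) = √(6*873 + 1431) = √(5238 + 1431) = √6669 = 3*√741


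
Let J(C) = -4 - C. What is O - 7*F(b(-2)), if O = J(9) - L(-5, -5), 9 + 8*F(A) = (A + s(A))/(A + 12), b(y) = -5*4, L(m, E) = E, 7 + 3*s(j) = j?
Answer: -211/64 ≈ -3.2969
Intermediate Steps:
s(j) = -7/3 + j/3
b(y) = -20
F(A) = -9/8 + (-7/3 + 4*A/3)/(8*(12 + A)) (F(A) = -9/8 + ((A + (-7/3 + A/3))/(A + 12))/8 = -9/8 + ((-7/3 + 4*A/3)/(12 + A))/8 = -9/8 + (-7/3 + 4*A/3)/(8*(12 + A)))
O = -8 (O = (-4 - 1*9) - 1*(-5) = (-4 - 9) + 5 = -13 + 5 = -8)
O - 7*F(b(-2)) = -8 - 7*(-331 - 23*(-20))/(24*(12 - 20)) = -8 - 7*(-331 + 460)/(24*(-8)) = -8 - 7*(-1)*129/(24*8) = -8 - 7*(-43/64) = -8 + 301/64 = -211/64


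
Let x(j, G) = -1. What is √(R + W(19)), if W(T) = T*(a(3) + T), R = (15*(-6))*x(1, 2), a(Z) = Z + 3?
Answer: √565 ≈ 23.770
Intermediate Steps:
a(Z) = 3 + Z
R = 90 (R = (15*(-6))*(-1) = -90*(-1) = 90)
W(T) = T*(6 + T) (W(T) = T*((3 + 3) + T) = T*(6 + T))
√(R + W(19)) = √(90 + 19*(6 + 19)) = √(90 + 19*25) = √(90 + 475) = √565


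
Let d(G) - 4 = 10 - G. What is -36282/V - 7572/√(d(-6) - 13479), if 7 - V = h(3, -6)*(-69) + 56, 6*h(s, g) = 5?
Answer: -72564/17 + 7572*I*√13459/13459 ≈ -4268.5 + 65.269*I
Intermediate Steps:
h(s, g) = ⅚ (h(s, g) = (⅙)*5 = ⅚)
V = 17/2 (V = 7 - ((⅚)*(-69) + 56) = 7 - (-115/2 + 56) = 7 - 1*(-3/2) = 7 + 3/2 = 17/2 ≈ 8.5000)
d(G) = 14 - G (d(G) = 4 + (10 - G) = 14 - G)
-36282/V - 7572/√(d(-6) - 13479) = -36282/17/2 - 7572/√((14 - 1*(-6)) - 13479) = -36282*2/17 - 7572/√((14 + 6) - 13479) = -72564/17 - 7572/√(20 - 13479) = -72564/17 - 7572*(-I*√13459/13459) = -72564/17 - (-7572)*I*√13459/13459 = -72564/17 + 7572*I*√13459/13459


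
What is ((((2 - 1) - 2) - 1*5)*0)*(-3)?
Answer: 0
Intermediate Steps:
((((2 - 1) - 2) - 1*5)*0)*(-3) = (((1 - 2) - 5)*0)*(-3) = ((-1 - 5)*0)*(-3) = -6*0*(-3) = 0*(-3) = 0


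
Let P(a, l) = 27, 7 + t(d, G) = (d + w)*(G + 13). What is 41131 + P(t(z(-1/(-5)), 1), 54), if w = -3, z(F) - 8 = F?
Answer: 41158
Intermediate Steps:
z(F) = 8 + F
t(d, G) = -7 + (-3 + d)*(13 + G) (t(d, G) = -7 + (d - 3)*(G + 13) = -7 + (-3 + d)*(13 + G))
41131 + P(t(z(-1/(-5)), 1), 54) = 41131 + 27 = 41158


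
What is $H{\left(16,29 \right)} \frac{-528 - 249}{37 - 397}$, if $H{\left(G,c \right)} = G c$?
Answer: $\frac{15022}{15} \approx 1001.5$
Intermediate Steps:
$H{\left(16,29 \right)} \frac{-528 - 249}{37 - 397} = 16 \cdot 29 \frac{-528 - 249}{37 - 397} = 464 \left(- \frac{777}{-360}\right) = 464 \left(\left(-777\right) \left(- \frac{1}{360}\right)\right) = 464 \cdot \frac{259}{120} = \frac{15022}{15}$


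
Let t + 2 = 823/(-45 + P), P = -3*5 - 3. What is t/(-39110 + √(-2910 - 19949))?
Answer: 37115390/96365742417 + 949*I*√22859/96365742417 ≈ 0.00038515 + 1.4889e-6*I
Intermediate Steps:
P = -18 (P = -15 - 3 = -18)
t = -949/63 (t = -2 + 823/(-45 - 18) = -2 + 823/(-63) = -2 + 823*(-1/63) = -2 - 823/63 = -949/63 ≈ -15.063)
t/(-39110 + √(-2910 - 19949)) = -949/(63*(-39110 + √(-2910 - 19949))) = -949/(63*(-39110 + √(-22859))) = -949/(63*(-39110 + I*√22859))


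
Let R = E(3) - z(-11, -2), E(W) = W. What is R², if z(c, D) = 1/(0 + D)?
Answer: 49/4 ≈ 12.250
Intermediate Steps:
z(c, D) = 1/D
R = 7/2 (R = 3 - 1/(-2) = 3 - 1*(-½) = 3 + ½ = 7/2 ≈ 3.5000)
R² = (7/2)² = 49/4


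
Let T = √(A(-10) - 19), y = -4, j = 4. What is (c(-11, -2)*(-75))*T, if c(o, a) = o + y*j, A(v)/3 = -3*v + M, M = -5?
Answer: 4050*√14 ≈ 15154.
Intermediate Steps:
A(v) = -15 - 9*v (A(v) = 3*(-3*v - 5) = 3*(-5 - 3*v) = -15 - 9*v)
T = 2*√14 (T = √((-15 - 9*(-10)) - 19) = √((-15 + 90) - 19) = √(75 - 19) = √56 = 2*√14 ≈ 7.4833)
c(o, a) = -16 + o (c(o, a) = o - 4*4 = o - 16 = -16 + o)
(c(-11, -2)*(-75))*T = ((-16 - 11)*(-75))*(2*√14) = (-27*(-75))*(2*√14) = 2025*(2*√14) = 4050*√14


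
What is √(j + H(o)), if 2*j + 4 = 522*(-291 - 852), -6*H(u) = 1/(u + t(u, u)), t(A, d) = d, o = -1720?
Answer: I*√7943082118710/5160 ≈ 546.19*I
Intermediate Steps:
H(u) = -1/(12*u) (H(u) = -1/(6*(u + u)) = -1/(2*u)/6 = -1/(12*u))
j = -298325 (j = -2 + (522*(-291 - 852))/2 = -2 + (522*(-1143))/2 = -2 + (½)*(-596646) = -2 - 298323 = -298325)
√(j + H(o)) = √(-298325 - 1/12/(-1720)) = √(-298325 - 1/12*(-1/1720)) = √(-298325 + 1/20640) = √(-6157427999/20640) = I*√7943082118710/5160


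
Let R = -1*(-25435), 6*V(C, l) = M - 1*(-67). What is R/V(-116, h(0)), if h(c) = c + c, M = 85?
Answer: 76305/76 ≈ 1004.0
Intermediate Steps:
h(c) = 2*c
V(C, l) = 76/3 (V(C, l) = (85 - 1*(-67))/6 = (85 + 67)/6 = (⅙)*152 = 76/3)
R = 25435
R/V(-116, h(0)) = 25435/(76/3) = 25435*(3/76) = 76305/76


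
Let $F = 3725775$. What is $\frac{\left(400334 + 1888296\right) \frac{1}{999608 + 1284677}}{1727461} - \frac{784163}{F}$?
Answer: $- \frac{7833693826686619}{37220145615071325} \approx -0.21047$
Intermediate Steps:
$\frac{\left(400334 + 1888296\right) \frac{1}{999608 + 1284677}}{1727461} - \frac{784163}{F} = \frac{\left(400334 + 1888296\right) \frac{1}{999608 + 1284677}}{1727461} - \frac{784163}{3725775} = \frac{2288630}{2284285} \cdot \frac{1}{1727461} - \frac{784163}{3725775} = 2288630 \cdot \frac{1}{2284285} \cdot \frac{1}{1727461} - \frac{784163}{3725775} = \frac{5794}{5783} \cdot \frac{1}{1727461} - \frac{784163}{3725775} = \frac{5794}{9989906963} - \frac{784163}{3725775} = - \frac{7833693826686619}{37220145615071325}$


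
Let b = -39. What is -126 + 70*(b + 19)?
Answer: -1526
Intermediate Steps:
-126 + 70*(b + 19) = -126 + 70*(-39 + 19) = -126 + 70*(-20) = -126 - 1400 = -1526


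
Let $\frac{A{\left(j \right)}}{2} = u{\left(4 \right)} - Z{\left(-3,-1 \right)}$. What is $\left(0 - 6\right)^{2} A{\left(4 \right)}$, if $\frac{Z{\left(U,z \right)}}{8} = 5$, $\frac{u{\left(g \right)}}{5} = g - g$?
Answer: $-2880$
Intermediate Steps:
$u{\left(g \right)} = 0$ ($u{\left(g \right)} = 5 \left(g - g\right) = 5 \cdot 0 = 0$)
$Z{\left(U,z \right)} = 40$ ($Z{\left(U,z \right)} = 8 \cdot 5 = 40$)
$A{\left(j \right)} = -80$ ($A{\left(j \right)} = 2 \left(0 - 40\right) = 2 \left(-40\right) = -80$)
$\left(0 - 6\right)^{2} A{\left(4 \right)} = \left(0 - 6\right)^{2} \left(-80\right) = \left(-6\right)^{2} \left(-80\right) = 36 \left(-80\right) = -2880$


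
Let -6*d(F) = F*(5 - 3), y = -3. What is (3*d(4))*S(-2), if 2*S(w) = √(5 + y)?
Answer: -2*√2 ≈ -2.8284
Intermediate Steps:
d(F) = -F/3 (d(F) = -F*(5 - 3)/6 = -F*2/6 = -F/3)
S(w) = √2/2 (S(w) = √(5 - 3)/2 = √2/2)
(3*d(4))*S(-2) = (3*(-⅓*4))*(√2/2) = (3*(-4/3))*(√2/2) = -2*√2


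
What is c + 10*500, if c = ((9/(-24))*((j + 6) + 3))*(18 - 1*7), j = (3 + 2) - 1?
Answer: 39571/8 ≈ 4946.4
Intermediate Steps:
j = 4 (j = 5 - 1 = 4)
c = -429/8 (c = ((9/(-24))*((4 + 6) + 3))*(18 - 1*7) = ((9*(-1/24))*(10 + 3))*(18 - 7) = -3/8*13*11 = -39/8*11 = -429/8 ≈ -53.625)
c + 10*500 = -429/8 + 10*500 = -429/8 + 5000 = 39571/8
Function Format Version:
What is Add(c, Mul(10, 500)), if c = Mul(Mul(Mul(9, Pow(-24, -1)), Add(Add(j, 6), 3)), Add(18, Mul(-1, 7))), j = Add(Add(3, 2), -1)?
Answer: Rational(39571, 8) ≈ 4946.4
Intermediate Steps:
j = 4 (j = Add(5, -1) = 4)
c = Rational(-429, 8) (c = Mul(Mul(Mul(9, Pow(-24, -1)), Add(Add(4, 6), 3)), Add(18, Mul(-1, 7))) = Mul(Mul(Mul(9, Rational(-1, 24)), Add(10, 3)), Add(18, -7)) = Mul(Mul(Rational(-3, 8), 13), 11) = Mul(Rational(-39, 8), 11) = Rational(-429, 8) ≈ -53.625)
Add(c, Mul(10, 500)) = Add(Rational(-429, 8), Mul(10, 500)) = Add(Rational(-429, 8), 5000) = Rational(39571, 8)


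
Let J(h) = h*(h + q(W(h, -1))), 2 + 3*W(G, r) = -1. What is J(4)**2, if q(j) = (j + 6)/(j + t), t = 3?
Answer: 676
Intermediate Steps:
W(G, r) = -1 (W(G, r) = -2/3 + (1/3)*(-1) = -2/3 - 1/3 = -1)
q(j) = (6 + j)/(3 + j) (q(j) = (j + 6)/(j + 3) = (6 + j)/(3 + j))
J(h) = h*(5/2 + h) (J(h) = h*(h + (6 - 1)/(3 - 1)) = h*(h + 5/2) = h*(5/2 + h))
J(4)**2 = ((1/2)*4*(5 + 2*4))**2 = ((1/2)*4*(5 + 8))**2 = ((1/2)*4*13)**2 = 26**2 = 676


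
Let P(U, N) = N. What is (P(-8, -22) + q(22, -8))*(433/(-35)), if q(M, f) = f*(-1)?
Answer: 866/5 ≈ 173.20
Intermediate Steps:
q(M, f) = -f
(P(-8, -22) + q(22, -8))*(433/(-35)) = (-22 - 1*(-8))*(433/(-35)) = (-22 + 8)*(433*(-1/35)) = -14*(-433/35) = 866/5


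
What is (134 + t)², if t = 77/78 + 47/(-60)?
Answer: 1217521449/67600 ≈ 18011.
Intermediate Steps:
t = 53/260 (t = 77*(1/78) + 47*(-1/60) = 77/78 - 47/60 = 53/260 ≈ 0.20385)
(134 + t)² = (134 + 53/260)² = (34893/260)² = 1217521449/67600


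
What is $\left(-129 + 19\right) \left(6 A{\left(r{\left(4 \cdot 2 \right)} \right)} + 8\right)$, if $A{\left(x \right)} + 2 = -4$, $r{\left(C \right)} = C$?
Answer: $3080$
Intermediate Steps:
$A{\left(x \right)} = -6$ ($A{\left(x \right)} = -2 - 4 = -6$)
$\left(-129 + 19\right) \left(6 A{\left(r{\left(4 \cdot 2 \right)} \right)} + 8\right) = \left(-129 + 19\right) \left(6 \left(-6\right) + 8\right) = - 110 \left(-36 + 8\right) = \left(-110\right) \left(-28\right) = 3080$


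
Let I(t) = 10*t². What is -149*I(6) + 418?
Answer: -53222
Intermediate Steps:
-149*I(6) + 418 = -1490*6² + 418 = -1490*36 + 418 = -149*360 + 418 = -53640 + 418 = -53222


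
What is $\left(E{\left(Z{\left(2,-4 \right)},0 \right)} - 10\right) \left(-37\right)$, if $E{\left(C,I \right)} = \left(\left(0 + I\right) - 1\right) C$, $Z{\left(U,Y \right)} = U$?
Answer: $444$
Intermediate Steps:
$E{\left(C,I \right)} = C \left(-1 + I\right)$ ($E{\left(C,I \right)} = \left(I - 1\right) C = \left(-1 + I\right) C = C \left(-1 + I\right)$)
$\left(E{\left(Z{\left(2,-4 \right)},0 \right)} - 10\right) \left(-37\right) = \left(2 \left(-1 + 0\right) - 10\right) \left(-37\right) = \left(2 \left(-1\right) - 10\right) \left(-37\right) = \left(-2 - 10\right) \left(-37\right) = \left(-12\right) \left(-37\right) = 444$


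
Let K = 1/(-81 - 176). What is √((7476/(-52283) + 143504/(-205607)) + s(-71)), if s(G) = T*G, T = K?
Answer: 3*I*√9772964893370846279189/394669421531 ≈ 0.75145*I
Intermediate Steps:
K = -1/257 (K = 1/(-257) = -1/257 ≈ -0.0038911)
T = -1/257 ≈ -0.0038911
s(G) = -G/257
√((7476/(-52283) + 143504/(-205607)) + s(-71)) = √((7476/(-52283) + 143504/(-205607)) - 1/257*(-71)) = √((7476*(-1/52283) + 143504*(-1/205607)) + 71/257) = √((-1068/7469 - 143504/205607) + 71/257) = √(-1291419652/1535678683 + 71/257) = √(-222861664071/394669421531) = 3*I*√9772964893370846279189/394669421531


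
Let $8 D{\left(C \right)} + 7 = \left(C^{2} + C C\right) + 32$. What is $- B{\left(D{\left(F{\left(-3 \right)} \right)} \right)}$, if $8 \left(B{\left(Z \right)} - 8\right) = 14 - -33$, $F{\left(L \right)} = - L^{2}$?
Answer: $- \frac{111}{8} \approx -13.875$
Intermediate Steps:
$D{\left(C \right)} = \frac{25}{8} + \frac{C^{2}}{4}$ ($D{\left(C \right)} = - \frac{7}{8} + \frac{\left(C^{2} + C C\right) + 32}{8} = - \frac{7}{8} + \frac{\left(C^{2} + C^{2}\right) + 32}{8} = - \frac{7}{8} + \frac{2 C^{2} + 32}{8} = - \frac{7}{8} + \frac{32 + 2 C^{2}}{8} = - \frac{7}{8} + \left(4 + \frac{C^{2}}{4}\right) = \frac{25}{8} + \frac{C^{2}}{4}$)
$B{\left(Z \right)} = \frac{111}{8}$ ($B{\left(Z \right)} = 8 + \frac{14 - -33}{8} = 8 + \frac{14 + 33}{8} = 8 + \frac{1}{8} \cdot 47 = 8 + \frac{47}{8} = \frac{111}{8}$)
$- B{\left(D{\left(F{\left(-3 \right)} \right)} \right)} = \left(-1\right) \frac{111}{8} = - \frac{111}{8}$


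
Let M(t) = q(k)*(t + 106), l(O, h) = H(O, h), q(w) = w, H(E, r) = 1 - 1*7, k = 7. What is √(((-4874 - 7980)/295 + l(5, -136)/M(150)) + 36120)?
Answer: √39382524967030/33040 ≈ 189.94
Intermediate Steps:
H(E, r) = -6 (H(E, r) = 1 - 7 = -6)
l(O, h) = -6
M(t) = 742 + 7*t (M(t) = 7*(t + 106) = 7*(106 + t) = 742 + 7*t)
√(((-4874 - 7980)/295 + l(5, -136)/M(150)) + 36120) = √(((-4874 - 7980)/295 - 6/(742 + 7*150)) + 36120) = √((-12854*1/295 - 6/(742 + 1050)) + 36120) = √((-12854/295 - 6/1792) + 36120) = √((-12854/295 - 6*1/1792) + 36120) = √((-12854/295 - 3/896) + 36120) = √(-11518069/264320 + 36120) = √(9535720331/264320) = √39382524967030/33040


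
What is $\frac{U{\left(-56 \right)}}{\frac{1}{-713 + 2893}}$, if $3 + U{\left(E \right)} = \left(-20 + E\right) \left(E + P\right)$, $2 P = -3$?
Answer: $9520060$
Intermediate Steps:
$P = - \frac{3}{2}$ ($P = \frac{1}{2} \left(-3\right) = - \frac{3}{2} \approx -1.5$)
$U{\left(E \right)} = -3 + \left(-20 + E\right) \left(- \frac{3}{2} + E\right)$ ($U{\left(E \right)} = -3 + \left(-20 + E\right) \left(E - \frac{3}{2}\right) = -3 + \left(-20 + E\right) \left(- \frac{3}{2} + E\right)$)
$\frac{U{\left(-56 \right)}}{\frac{1}{-713 + 2893}} = \frac{27 + \left(-56\right)^{2} - -1204}{\frac{1}{-713 + 2893}} = \frac{27 + 3136 + 1204}{\frac{1}{2180}} = 4367 \frac{1}{\frac{1}{2180}} = 4367 \cdot 2180 = 9520060$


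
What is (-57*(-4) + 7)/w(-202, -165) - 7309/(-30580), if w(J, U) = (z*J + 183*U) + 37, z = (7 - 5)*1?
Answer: 108095679/467292980 ≈ 0.23132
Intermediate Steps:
z = 2 (z = 2*1 = 2)
w(J, U) = 37 + 2*J + 183*U (w(J, U) = (2*J + 183*U) + 37 = 37 + 2*J + 183*U)
(-57*(-4) + 7)/w(-202, -165) - 7309/(-30580) = (-57*(-4) + 7)/(37 + 2*(-202) + 183*(-165)) - 7309/(-30580) = (228 + 7)/(37 - 404 - 30195) - 7309*(-1/30580) = 235/(-30562) + 7309/30580 = 235*(-1/30562) + 7309/30580 = -235/30562 + 7309/30580 = 108095679/467292980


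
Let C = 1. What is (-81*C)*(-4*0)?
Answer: 0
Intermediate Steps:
(-81*C)*(-4*0) = (-81*1)*(-4*0) = -81*0 = 0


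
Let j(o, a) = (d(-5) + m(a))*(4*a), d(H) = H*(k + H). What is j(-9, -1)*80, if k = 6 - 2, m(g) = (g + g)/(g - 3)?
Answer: -1760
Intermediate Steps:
m(g) = 2*g/(-3 + g) (m(g) = (2*g)/(-3 + g) = 2*g/(-3 + g))
k = 4
d(H) = H*(4 + H)
j(o, a) = 4*a*(5 + 2*a/(-3 + a)) (j(o, a) = (-5*(4 - 5) + 2*a/(-3 + a))*(4*a) = (-5*(-1) + 2*a/(-3 + a))*(4*a) = (5 + 2*a/(-3 + a))*(4*a) = 4*a*(5 + 2*a/(-3 + a)))
j(-9, -1)*80 = (4*(-1)*(-15 + 7*(-1))/(-3 - 1))*80 = (4*(-1)*(-15 - 7)/(-4))*80 = (4*(-1)*(-¼)*(-22))*80 = -22*80 = -1760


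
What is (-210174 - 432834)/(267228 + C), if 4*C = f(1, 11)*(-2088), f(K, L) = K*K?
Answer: -107168/44451 ≈ -2.4109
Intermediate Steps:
f(K, L) = K²
C = -522 (C = (1²*(-2088))/4 = (1*(-2088))/4 = (¼)*(-2088) = -522)
(-210174 - 432834)/(267228 + C) = (-210174 - 432834)/(267228 - 522) = -643008/266706 = -643008*1/266706 = -107168/44451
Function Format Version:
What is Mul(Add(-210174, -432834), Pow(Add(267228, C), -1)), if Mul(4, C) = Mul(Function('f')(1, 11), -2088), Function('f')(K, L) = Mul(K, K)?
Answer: Rational(-107168, 44451) ≈ -2.4109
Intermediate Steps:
Function('f')(K, L) = Pow(K, 2)
C = -522 (C = Mul(Rational(1, 4), Mul(Pow(1, 2), -2088)) = Mul(Rational(1, 4), Mul(1, -2088)) = Mul(Rational(1, 4), -2088) = -522)
Mul(Add(-210174, -432834), Pow(Add(267228, C), -1)) = Mul(Add(-210174, -432834), Pow(Add(267228, -522), -1)) = Mul(-643008, Pow(266706, -1)) = Mul(-643008, Rational(1, 266706)) = Rational(-107168, 44451)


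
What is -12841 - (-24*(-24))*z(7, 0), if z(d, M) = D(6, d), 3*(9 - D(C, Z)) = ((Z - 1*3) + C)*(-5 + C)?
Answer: -16105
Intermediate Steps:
D(C, Z) = 9 - (-5 + C)*(-3 + C + Z)/3 (D(C, Z) = 9 - ((Z - 1*3) + C)*(-5 + C)/3 = 9 - ((Z - 3) + C)*(-5 + C)/3 = 9 - ((-3 + Z) + C)*(-5 + C)/3 = 9 - (-3 + C + Z)*(-5 + C)/3 = 9 - (-5 + C)*(-3 + C + Z)/3)
z(d, M) = 8 - d/3 (z(d, M) = 4 - ⅓*6² + 5*d/3 + (8/3)*6 - ⅓*6*d = 4 - ⅓*36 + 5*d/3 + 16 - 2*d = 4 - 12 + 5*d/3 + 16 - 2*d = 8 - d/3)
-12841 - (-24*(-24))*z(7, 0) = -12841 - (-24*(-24))*(8 - ⅓*7) = -12841 - 576*(8 - 7/3) = -12841 - 576*17/3 = -12841 - 1*3264 = -12841 - 3264 = -16105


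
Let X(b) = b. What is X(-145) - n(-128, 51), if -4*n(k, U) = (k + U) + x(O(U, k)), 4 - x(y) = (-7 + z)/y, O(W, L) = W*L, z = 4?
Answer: -1420929/8704 ≈ -163.25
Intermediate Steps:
O(W, L) = L*W
x(y) = 4 + 3/y (x(y) = 4 - (-7 + 4)/y = 4 - (-3)/y = 4 + 3/y)
n(k, U) = -1 - U/4 - k/4 - 3/(4*U*k) (n(k, U) = -((k + U) + (4 + 3/((k*U))))/4 = -((U + k) + (4 + 3/((U*k))))/4 = -((U + k) + (4 + 3*(1/(U*k))))/4 = -((U + k) + (4 + 3/(U*k)))/4 = -(4 + U + k + 3/(U*k))/4 = -1 - U/4 - k/4 - 3/(4*U*k))
X(-145) - n(-128, 51) = -145 - (-1 - 1/4*51 - 1/4*(-128) - 3/4/(51*(-128))) = -145 - (-1 - 51/4 + 32 - 3/4*1/51*(-1/128)) = -145 - (-1 - 51/4 + 32 + 1/8704) = -145 - 1*158849/8704 = -145 - 158849/8704 = -1420929/8704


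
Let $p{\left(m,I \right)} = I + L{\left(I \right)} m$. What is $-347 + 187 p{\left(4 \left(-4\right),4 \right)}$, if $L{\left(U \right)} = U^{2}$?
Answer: $-47471$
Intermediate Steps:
$p{\left(m,I \right)} = I + m I^{2}$ ($p{\left(m,I \right)} = I + I^{2} m = I + m I^{2}$)
$-347 + 187 p{\left(4 \left(-4\right),4 \right)} = -347 + 187 \cdot 4 \left(1 + 4 \cdot 4 \left(-4\right)\right) = -347 + 187 \cdot 4 \left(1 + 4 \left(-16\right)\right) = -347 + 187 \cdot 4 \left(1 - 64\right) = -347 + 187 \cdot 4 \left(-63\right) = -347 + 187 \left(-252\right) = -347 - 47124 = -47471$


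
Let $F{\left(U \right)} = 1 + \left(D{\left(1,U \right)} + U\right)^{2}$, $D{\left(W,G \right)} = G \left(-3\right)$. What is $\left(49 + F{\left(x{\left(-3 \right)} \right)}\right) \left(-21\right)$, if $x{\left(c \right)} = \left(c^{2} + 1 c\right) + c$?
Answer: $-1806$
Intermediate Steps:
$D{\left(W,G \right)} = - 3 G$
$x{\left(c \right)} = c^{2} + 2 c$ ($x{\left(c \right)} = \left(c^{2} + c\right) + c = \left(c + c^{2}\right) + c = c^{2} + 2 c$)
$F{\left(U \right)} = 1 + 4 U^{2}$ ($F{\left(U \right)} = 1 + \left(- 3 U + U\right)^{2} = 1 + \left(- 2 U\right)^{2} = 1 + 4 U^{2}$)
$\left(49 + F{\left(x{\left(-3 \right)} \right)}\right) \left(-21\right) = \left(49 + \left(1 + 4 \left(- 3 \left(2 - 3\right)\right)^{2}\right)\right) \left(-21\right) = \left(49 + \left(1 + 4 \left(\left(-3\right) \left(-1\right)\right)^{2}\right)\right) \left(-21\right) = \left(49 + \left(1 + 4 \cdot 3^{2}\right)\right) \left(-21\right) = \left(49 + \left(1 + 4 \cdot 9\right)\right) \left(-21\right) = \left(49 + \left(1 + 36\right)\right) \left(-21\right) = \left(49 + 37\right) \left(-21\right) = 86 \left(-21\right) = -1806$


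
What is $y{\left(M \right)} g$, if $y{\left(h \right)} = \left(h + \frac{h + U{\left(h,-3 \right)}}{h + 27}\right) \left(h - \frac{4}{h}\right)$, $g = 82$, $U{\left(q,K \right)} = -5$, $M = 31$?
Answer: $\frac{2467872}{31} \approx 79609.0$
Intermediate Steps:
$y{\left(h \right)} = \left(h - \frac{4}{h}\right) \left(h + \frac{-5 + h}{27 + h}\right)$ ($y{\left(h \right)} = \left(h + \frac{h - 5}{h + 27}\right) \left(h - \frac{4}{h}\right) = \left(h + \frac{-5 + h}{27 + h}\right) \left(h - \frac{4}{h}\right) = \left(h - \frac{4}{h}\right) \left(h + \frac{-5 + h}{27 + h}\right)$)
$y{\left(M \right)} g = \frac{20 + 31^{4} - 3472 - 9 \cdot 31^{2} + 28 \cdot 31^{3}}{31 \left(27 + 31\right)} 82 = \frac{20 + 923521 - 3472 - 8649 + 28 \cdot 29791}{31 \cdot 58} \cdot 82 = \frac{1}{31} \cdot \frac{1}{58} \left(20 + 923521 - 3472 - 8649 + 834148\right) 82 = \frac{1}{31} \cdot \frac{1}{58} \cdot 1745568 \cdot 82 = \frac{30096}{31} \cdot 82 = \frac{2467872}{31}$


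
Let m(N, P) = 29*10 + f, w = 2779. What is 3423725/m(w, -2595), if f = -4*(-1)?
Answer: 3423725/294 ≈ 11645.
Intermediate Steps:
f = 4
m(N, P) = 294 (m(N, P) = 29*10 + 4 = 290 + 4 = 294)
3423725/m(w, -2595) = 3423725/294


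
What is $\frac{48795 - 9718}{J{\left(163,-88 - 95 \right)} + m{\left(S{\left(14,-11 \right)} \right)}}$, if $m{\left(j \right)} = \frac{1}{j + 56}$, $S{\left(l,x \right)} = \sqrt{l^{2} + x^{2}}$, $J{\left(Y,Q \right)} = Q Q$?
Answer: $\frac{3689085560119}{3161549238868} + \frac{39077 \sqrt{317}}{3161549238868} \approx 1.1669$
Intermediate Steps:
$J{\left(Y,Q \right)} = Q^{2}$
$m{\left(j \right)} = \frac{1}{56 + j}$
$\frac{48795 - 9718}{J{\left(163,-88 - 95 \right)} + m{\left(S{\left(14,-11 \right)} \right)}} = \frac{48795 - 9718}{\left(-88 - 95\right)^{2} + \frac{1}{56 + \sqrt{14^{2} + \left(-11\right)^{2}}}} = \frac{39077}{\left(-183\right)^{2} + \frac{1}{56 + \sqrt{196 + 121}}} = \frac{39077}{33489 + \frac{1}{56 + \sqrt{317}}}$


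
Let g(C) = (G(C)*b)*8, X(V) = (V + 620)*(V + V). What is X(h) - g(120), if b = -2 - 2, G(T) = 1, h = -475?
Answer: -137718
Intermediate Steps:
X(V) = 2*V*(620 + V) (X(V) = (620 + V)*(2*V) = 2*V*(620 + V))
b = -4
g(C) = -32 (g(C) = (1*(-4))*8 = -4*8 = -32)
X(h) - g(120) = 2*(-475)*(620 - 475) - 1*(-32) = 2*(-475)*145 + 32 = -137750 + 32 = -137718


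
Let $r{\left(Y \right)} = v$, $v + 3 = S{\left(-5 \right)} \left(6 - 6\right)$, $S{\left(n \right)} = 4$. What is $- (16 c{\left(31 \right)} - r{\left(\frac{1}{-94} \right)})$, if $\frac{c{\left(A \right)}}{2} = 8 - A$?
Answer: $733$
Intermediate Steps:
$c{\left(A \right)} = 16 - 2 A$ ($c{\left(A \right)} = 2 \left(8 - A\right) = 16 - 2 A$)
$v = -3$ ($v = -3 + 4 \left(6 - 6\right) = -3 + 4 \cdot 0 = -3 + 0 = -3$)
$r{\left(Y \right)} = -3$
$- (16 c{\left(31 \right)} - r{\left(\frac{1}{-94} \right)}) = - (16 \left(16 - 62\right) - -3) = - (16 \left(16 - 62\right) + 3) = - (16 \left(-46\right) + 3) = - (-736 + 3) = \left(-1\right) \left(-733\right) = 733$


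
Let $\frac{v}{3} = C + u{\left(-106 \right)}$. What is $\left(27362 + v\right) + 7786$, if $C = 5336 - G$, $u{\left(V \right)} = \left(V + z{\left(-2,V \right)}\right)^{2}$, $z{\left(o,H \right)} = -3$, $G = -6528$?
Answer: $106383$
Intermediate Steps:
$u{\left(V \right)} = \left(-3 + V\right)^{2}$ ($u{\left(V \right)} = \left(V - 3\right)^{2} = \left(-3 + V\right)^{2}$)
$C = 11864$ ($C = 5336 - -6528 = 5336 + 6528 = 11864$)
$v = 71235$ ($v = 3 \left(11864 + \left(-3 - 106\right)^{2}\right) = 3 \left(11864 + \left(-109\right)^{2}\right) = 3 \left(11864 + 11881\right) = 3 \cdot 23745 = 71235$)
$\left(27362 + v\right) + 7786 = \left(27362 + 71235\right) + 7786 = 98597 + 7786 = 106383$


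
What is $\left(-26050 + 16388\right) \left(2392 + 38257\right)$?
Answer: $-392750638$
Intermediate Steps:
$\left(-26050 + 16388\right) \left(2392 + 38257\right) = \left(-9662\right) 40649 = -392750638$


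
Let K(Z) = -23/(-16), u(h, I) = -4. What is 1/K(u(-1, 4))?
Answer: 16/23 ≈ 0.69565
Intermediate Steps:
K(Z) = 23/16 (K(Z) = -23*(-1/16) = 23/16)
1/K(u(-1, 4)) = 1/(23/16) = 16/23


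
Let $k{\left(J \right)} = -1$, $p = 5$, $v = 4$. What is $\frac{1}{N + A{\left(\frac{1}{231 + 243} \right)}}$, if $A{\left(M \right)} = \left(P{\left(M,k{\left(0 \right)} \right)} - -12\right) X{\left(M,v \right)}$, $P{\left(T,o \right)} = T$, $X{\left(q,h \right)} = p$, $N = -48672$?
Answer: $- \frac{474}{23042083} \approx -2.0571 \cdot 10^{-5}$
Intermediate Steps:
$X{\left(q,h \right)} = 5$
$A{\left(M \right)} = 60 + 5 M$ ($A{\left(M \right)} = \left(M - -12\right) 5 = \left(M + 12\right) 5 = \left(12 + M\right) 5 = 60 + 5 M$)
$\frac{1}{N + A{\left(\frac{1}{231 + 243} \right)}} = \frac{1}{-48672 + \left(60 + \frac{5}{231 + 243}\right)} = \frac{1}{-48672 + \left(60 + \frac{5}{474}\right)} = \frac{1}{-48672 + \frac{28445}{474}} = \frac{1}{- \frac{23042083}{474}} = - \frac{474}{23042083}$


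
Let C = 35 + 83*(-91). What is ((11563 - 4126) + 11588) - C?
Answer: 26543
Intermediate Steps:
C = -7518 (C = 35 - 7553 = -7518)
((11563 - 4126) + 11588) - C = ((11563 - 4126) + 11588) - 1*(-7518) = (7437 + 11588) + 7518 = 19025 + 7518 = 26543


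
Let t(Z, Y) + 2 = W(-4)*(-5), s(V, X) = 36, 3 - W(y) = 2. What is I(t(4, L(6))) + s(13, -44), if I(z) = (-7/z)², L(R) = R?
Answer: 37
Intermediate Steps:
W(y) = 1 (W(y) = 3 - 1*2 = 3 - 2 = 1)
t(Z, Y) = -7 (t(Z, Y) = -2 + 1*(-5) = -2 - 5 = -7)
I(z) = 49/z²
I(t(4, L(6))) + s(13, -44) = 49/(-7)² + 36 = 49*(1/49) + 36 = 1 + 36 = 37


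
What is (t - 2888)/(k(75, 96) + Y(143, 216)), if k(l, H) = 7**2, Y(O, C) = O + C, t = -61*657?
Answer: -42965/408 ≈ -105.31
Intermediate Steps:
t = -40077
Y(O, C) = C + O
k(l, H) = 49
(t - 2888)/(k(75, 96) + Y(143, 216)) = (-40077 - 2888)/(49 + (216 + 143)) = -42965/(49 + 359) = -42965/408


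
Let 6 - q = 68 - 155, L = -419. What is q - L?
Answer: 512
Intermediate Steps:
q = 93 (q = 6 - (68 - 155) = 6 - 1*(-87) = 6 + 87 = 93)
q - L = 93 - 1*(-419) = 93 + 419 = 512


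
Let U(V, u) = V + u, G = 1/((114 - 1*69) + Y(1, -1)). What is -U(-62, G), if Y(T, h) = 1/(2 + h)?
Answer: 2851/46 ≈ 61.978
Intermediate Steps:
G = 1/46 (G = 1/((114 - 1*69) + 1/(2 - 1)) = 1/((114 - 69) + 1/1) = 1/(45 + 1) = 1/46 ≈ 0.021739)
-U(-62, G) = -(-62 + 1/46) = -1*(-2851/46) = 2851/46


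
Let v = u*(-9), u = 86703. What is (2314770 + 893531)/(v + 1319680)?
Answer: 3208301/539353 ≈ 5.9484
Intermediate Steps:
v = -780327 (v = 86703*(-9) = -780327)
(2314770 + 893531)/(v + 1319680) = (2314770 + 893531)/(-780327 + 1319680) = 3208301/539353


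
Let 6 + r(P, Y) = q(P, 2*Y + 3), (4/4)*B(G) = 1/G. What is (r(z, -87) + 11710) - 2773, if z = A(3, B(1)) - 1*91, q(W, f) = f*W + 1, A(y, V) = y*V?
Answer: 23980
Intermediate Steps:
B(G) = 1/G
A(y, V) = V*y
q(W, f) = 1 + W*f (q(W, f) = W*f + 1 = 1 + W*f)
z = -88 (z = 3/1 - 1*91 = 1*3 - 91 = 3 - 91 = -88)
r(P, Y) = -5 + P*(3 + 2*Y) (r(P, Y) = -6 + (1 + P*(2*Y + 3)) = -6 + (1 + P*(3 + 2*Y)) = -5 + P*(3 + 2*Y))
(r(z, -87) + 11710) - 2773 = ((-5 - 88*(3 + 2*(-87))) + 11710) - 2773 = ((-5 - 88*(3 - 174)) + 11710) - 2773 = ((-5 - 88*(-171)) + 11710) - 2773 = ((-5 + 15048) + 11710) - 2773 = (15043 + 11710) - 2773 = 26753 - 2773 = 23980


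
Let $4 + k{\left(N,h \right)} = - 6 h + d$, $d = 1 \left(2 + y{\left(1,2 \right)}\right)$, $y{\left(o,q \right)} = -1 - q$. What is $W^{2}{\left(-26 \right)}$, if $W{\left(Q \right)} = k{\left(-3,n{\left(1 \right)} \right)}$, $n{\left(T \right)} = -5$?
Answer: $625$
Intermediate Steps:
$d = -1$ ($d = 1 \left(2 - 3\right) = 1 \left(-1\right) = -1$)
$k{\left(N,h \right)} = -5 - 6 h$ ($k{\left(N,h \right)} = -4 - \left(1 + 6 h\right) = -5 - 6 h$)
$W{\left(Q \right)} = 25$ ($W{\left(Q \right)} = -5 - -30 = -5 + 30 = 25$)
$W^{2}{\left(-26 \right)} = 25^{2} = 625$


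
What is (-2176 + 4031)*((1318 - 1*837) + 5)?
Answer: 901530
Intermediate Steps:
(-2176 + 4031)*((1318 - 1*837) + 5) = 1855*((1318 - 837) + 5) = 1855*(481 + 5) = 1855*486 = 901530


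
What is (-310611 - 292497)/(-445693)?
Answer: 603108/445693 ≈ 1.3532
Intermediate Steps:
(-310611 - 292497)/(-445693) = -603108*(-1/445693) = 603108/445693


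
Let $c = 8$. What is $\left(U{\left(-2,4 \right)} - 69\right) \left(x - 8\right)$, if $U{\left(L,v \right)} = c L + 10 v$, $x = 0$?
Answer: $360$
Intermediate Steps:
$U{\left(L,v \right)} = 8 L + 10 v$
$\left(U{\left(-2,4 \right)} - 69\right) \left(x - 8\right) = \left(\left(8 \left(-2\right) + 10 \cdot 4\right) - 69\right) \left(0 - 8\right) = \left(\left(-16 + 40\right) - 69\right) \left(-8\right) = \left(24 - 69\right) \left(-8\right) = \left(-45\right) \left(-8\right) = 360$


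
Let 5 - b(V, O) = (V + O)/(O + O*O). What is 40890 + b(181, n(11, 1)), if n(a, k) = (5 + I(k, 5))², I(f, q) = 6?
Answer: 301845844/7381 ≈ 40895.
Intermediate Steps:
n(a, k) = 121 (n(a, k) = (5 + 6)² = 11² = 121)
b(V, O) = 5 - (O + V)/(O + O²) (b(V, O) = 5 - (V + O)/(O + O*O) = 5 - (O + V)/(O + O²))
40890 + b(181, n(11, 1)) = 40890 + (-1*181 + 4*121 + 5*121²)/(121*(1 + 121)) = 40890 + (1/121)*(-181 + 484 + 5*14641)/122 = 40890 + (1/121)*(1/122)*(-181 + 484 + 73205) = 40890 + (1/121)*(1/122)*73508 = 40890 + 36754/7381 = 301845844/7381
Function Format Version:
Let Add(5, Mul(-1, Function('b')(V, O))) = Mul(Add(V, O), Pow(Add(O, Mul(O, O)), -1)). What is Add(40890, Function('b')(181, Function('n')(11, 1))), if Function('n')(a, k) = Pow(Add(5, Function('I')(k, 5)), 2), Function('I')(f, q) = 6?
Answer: Rational(301845844, 7381) ≈ 40895.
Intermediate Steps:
Function('n')(a, k) = 121 (Function('n')(a, k) = Pow(Add(5, 6), 2) = Pow(11, 2) = 121)
Function('b')(V, O) = Add(5, Mul(-1, Pow(Add(O, Pow(O, 2)), -1), Add(O, V))) (Function('b')(V, O) = Add(5, Mul(-1, Mul(Add(V, O), Pow(Add(O, Mul(O, O)), -1)))) = Add(5, Mul(-1, Mul(Add(O, V), Pow(Add(O, Pow(O, 2)), -1)))) = Add(5, Mul(-1, Mul(Pow(Add(O, Pow(O, 2)), -1), Add(O, V)))) = Add(5, Mul(-1, Pow(Add(O, Pow(O, 2)), -1), Add(O, V))))
Add(40890, Function('b')(181, Function('n')(11, 1))) = Add(40890, Mul(Pow(121, -1), Pow(Add(1, 121), -1), Add(Mul(-1, 181), Mul(4, 121), Mul(5, Pow(121, 2))))) = Add(40890, Mul(Rational(1, 121), Pow(122, -1), Add(-181, 484, Mul(5, 14641)))) = Add(40890, Mul(Rational(1, 121), Rational(1, 122), Add(-181, 484, 73205))) = Add(40890, Mul(Rational(1, 121), Rational(1, 122), 73508)) = Add(40890, Rational(36754, 7381)) = Rational(301845844, 7381)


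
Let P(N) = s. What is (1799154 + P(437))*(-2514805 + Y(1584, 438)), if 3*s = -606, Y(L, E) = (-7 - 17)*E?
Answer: -4542924067784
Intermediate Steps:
Y(L, E) = -24*E
s = -202 (s = (⅓)*(-606) = -202)
P(N) = -202
(1799154 + P(437))*(-2514805 + Y(1584, 438)) = (1799154 - 202)*(-2514805 - 24*438) = 1798952*(-2514805 - 10512) = 1798952*(-2525317) = -4542924067784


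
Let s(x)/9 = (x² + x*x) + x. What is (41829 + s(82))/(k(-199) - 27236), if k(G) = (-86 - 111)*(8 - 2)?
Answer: -163599/28418 ≈ -5.7569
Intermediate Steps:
s(x) = 9*x + 18*x² (s(x) = 9*((x² + x*x) + x) = 9*((x² + x²) + x) = 9*(2*x² + x) = 9*(x + 2*x²) = 9*x + 18*x²)
k(G) = -1182 (k(G) = -197*6 = -1182)
(41829 + s(82))/(k(-199) - 27236) = (41829 + 9*82*(1 + 2*82))/(-1182 - 27236) = (41829 + 9*82*(1 + 164))/(-28418) = (41829 + 9*82*165)*(-1/28418) = (41829 + 121770)*(-1/28418) = 163599*(-1/28418) = -163599/28418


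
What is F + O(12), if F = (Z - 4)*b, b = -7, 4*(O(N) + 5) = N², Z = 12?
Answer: -25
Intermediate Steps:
O(N) = -5 + N²/4
F = -56 (F = (12 - 4)*(-7) = 8*(-7) = -56)
F + O(12) = -56 + (-5 + (¼)*12²) = -56 + (-5 + (¼)*144) = -56 + (-5 + 36) = -56 + 31 = -25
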